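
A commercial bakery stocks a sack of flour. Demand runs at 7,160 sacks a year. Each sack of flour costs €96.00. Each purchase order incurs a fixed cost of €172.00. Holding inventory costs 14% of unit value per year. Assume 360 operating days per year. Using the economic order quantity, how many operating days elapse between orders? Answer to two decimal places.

T ≈ 21.52 days

Holding cost H = 0.14 × €96.00 = €13.4400 per unit per year.
EOQ = √(2DS/H) = √(2 × 7,160 × 172 / 13.44) ≈ 428.09.
Cycle time = Q*/D × 360 = 428.09 / 7,160 × 360 ≈ 21.524 days.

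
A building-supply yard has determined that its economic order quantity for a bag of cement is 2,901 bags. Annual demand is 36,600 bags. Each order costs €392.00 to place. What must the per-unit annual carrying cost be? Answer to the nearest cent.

H ≈ €3.41

The basic EOQ model gives Q* = √(2DS/H); rearrange for the unknown.
From Q* = √(2DS/H): H = 2DS / Q*² = 2 × 36,600 × 392 / 2,901² = 3.4096.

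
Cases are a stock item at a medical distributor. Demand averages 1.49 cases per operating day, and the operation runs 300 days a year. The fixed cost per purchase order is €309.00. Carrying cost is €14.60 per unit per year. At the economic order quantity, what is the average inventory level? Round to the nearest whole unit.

Average inventory ≈ 69 cases

Annual demand D = 1.49 × 300 = 447.
EOQ = √(2DS/H) = √(2 × 447 × 309 / 14.6) ≈ 137.55.
Average inventory = Q*/2 ≈ 137.55 / 2 = 68.777.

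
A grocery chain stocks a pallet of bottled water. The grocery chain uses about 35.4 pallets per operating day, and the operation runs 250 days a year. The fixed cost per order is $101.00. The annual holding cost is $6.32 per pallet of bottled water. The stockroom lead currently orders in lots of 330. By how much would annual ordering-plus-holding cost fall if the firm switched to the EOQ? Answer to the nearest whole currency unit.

Extra cost ≈ $390 per year

Annual demand D = 35.4 × 250 = 8,850.
EOQ = √(2DS/H) = √(2 × 8,850 × 101 / 6.32) ≈ 531.85.
Cost at Q* = (D/Q*)S + (Q*/2)H = √(2DSH) ≈ $3,361.29.
Cost at Q = 330: (8,850/330)×101 + (330/2)×6.32 = $2,708.64 + $1,042.80 = $3,751.44.
Excess = $3,751.44 − $3,361.29 = $390.15.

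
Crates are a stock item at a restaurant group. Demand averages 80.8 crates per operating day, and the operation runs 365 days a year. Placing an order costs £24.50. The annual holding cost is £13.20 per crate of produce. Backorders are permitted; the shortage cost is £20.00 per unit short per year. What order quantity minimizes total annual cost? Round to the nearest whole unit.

Annual demand D = 80.8 × 365 = 29,492.
With planned backorders, Q* = √(2DS/H) · √((H+B)/B).
√(2DS/H) = √(2 × 29,492 × 24.5 / 13.2) = 330.874.
√((H+B)/B) = √((13.2+20)/20) = 1.2884.
Q* ≈ 426.302.

Q* ≈ 426 crates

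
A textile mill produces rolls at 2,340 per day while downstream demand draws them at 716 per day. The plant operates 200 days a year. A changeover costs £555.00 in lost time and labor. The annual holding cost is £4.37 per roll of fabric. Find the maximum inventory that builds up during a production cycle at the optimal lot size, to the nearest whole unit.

Annual demand D = 716 × 200 = 143,200.
Production build-up factor (1 − d/p) = 1 − 716/2,340 = 0.6940.
Q* = √(2DS / (H(1 − d/p))) = √(2 × 143,200 × 555 / (4.37 × 0.6940)).
= √(158,952,000 / 3.0329) ≈ 7239.477.
Maximum inventory = Q*(1 − d/p) = 7239.477 × 0.6940 ≈ 5024.321.

I_max ≈ 5,024 rolls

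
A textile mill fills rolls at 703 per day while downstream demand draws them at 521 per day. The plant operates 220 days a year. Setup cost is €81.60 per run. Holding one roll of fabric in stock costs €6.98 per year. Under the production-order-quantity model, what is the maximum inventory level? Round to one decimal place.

I_max ≈ 833.0 rolls

Annual demand D = 521 × 220 = 114,620.
Production build-up factor (1 − d/p) = 1 − 521/703 = 0.2589.
Q* = √(2DS / (H(1 − d/p))) = √(2 × 114,620 × 81.6 / (6.98 × 0.2589)).
= √(18,705,984 / 1.8071) ≈ 3217.396.
Maximum inventory = Q*(1 − d/p) = 3217.396 × 0.2589 ≈ 832.953.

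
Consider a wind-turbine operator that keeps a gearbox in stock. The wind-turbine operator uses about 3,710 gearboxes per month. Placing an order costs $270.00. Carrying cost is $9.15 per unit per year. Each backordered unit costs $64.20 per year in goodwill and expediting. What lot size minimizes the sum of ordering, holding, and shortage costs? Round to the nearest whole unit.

Annual demand D = 3,710 × 12 = 44,520.
With planned backorders, Q* = √(2DS/H) · √((H+B)/B).
√(2DS/H) = √(2 × 44,520 × 270 / 9.15) = 1620.929.
√((H+B)/B) = √((9.15+64.2)/64.2) = 1.0689.
Q* ≈ 1732.593.

Q* ≈ 1,733 gearboxes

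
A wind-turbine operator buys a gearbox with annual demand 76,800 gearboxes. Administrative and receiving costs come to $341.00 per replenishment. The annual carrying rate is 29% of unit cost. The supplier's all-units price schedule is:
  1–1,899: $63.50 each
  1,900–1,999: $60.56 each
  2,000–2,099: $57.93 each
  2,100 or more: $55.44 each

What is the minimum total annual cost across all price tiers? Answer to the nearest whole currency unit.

TC* ≈ $4,287,144

Holding cost per unit per year at price C is H = 0.29·C.
Candidates are each tier's EOQ (if it falls in that tier) and each price-break quantity.
EOQ at $63.50 = 1686.5 (feasible in tier 1): TC = 76,800×$63.50 + (76,800/1686.5)×341 + (1686.5/2)×0.29×$63.50 = $4,907,856.94.
EOQ at $60.56 = 1727.0 < 1900, so use break Q=1900: TC = 76,800×$60.56 + (76,800/1900.0)×341 + (1900.0/2)×0.29×$60.56 = $4,681,475.86.
EOQ at $57.93 = 1765.7 < 2000, so use break Q=2000: TC = 76,800×$57.93 + (76,800/2000.0)×341 + (2000.0/2)×0.29×$57.93 = $4,478,918.10.
EOQ at $55.44 = 1804.9 < 2100, so use break Q=2100: TC = 76,800×$55.44 + (76,800/2100.0)×341 + (2100.0/2)×0.29×$55.44 = $4,287,144.34.
Lowest total cost among the candidates is at Q = 2100.0.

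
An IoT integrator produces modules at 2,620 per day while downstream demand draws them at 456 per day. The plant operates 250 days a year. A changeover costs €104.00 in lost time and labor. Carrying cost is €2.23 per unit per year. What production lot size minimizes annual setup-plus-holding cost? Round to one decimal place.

Annual demand D = 456 × 250 = 114,000.
Production build-up factor (1 − d/p) = 1 − 456/2,620 = 0.8260.
Q* = √(2DS / (H(1 − d/p))) = √(2 × 114,000 × 104 / (2.23 × 0.8260)).
= √(23,712,000 / 1.8419) ≈ 3588.010.

Q* ≈ 3,588.0 modules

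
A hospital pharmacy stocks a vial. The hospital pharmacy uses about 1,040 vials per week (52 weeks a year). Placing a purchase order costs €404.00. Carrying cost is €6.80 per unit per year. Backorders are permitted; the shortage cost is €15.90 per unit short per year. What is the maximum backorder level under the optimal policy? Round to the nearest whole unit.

S* ≈ 907 vials

Annual demand D = 1,040 × 52 = 54,080.
With planned backorders, Q* = √(2DS/H) · √((H+B)/B).
√(2DS/H) = √(2 × 54,080 × 404 / 6.8) = 2534.951.
√((H+B)/B) = √((6.8+15.9)/15.9) = 1.1949.
Q* ≈ 3028.893.
S* = Q* · H/(H+B) = 3028.893 × 6.8/22.7 ≈ 907.334.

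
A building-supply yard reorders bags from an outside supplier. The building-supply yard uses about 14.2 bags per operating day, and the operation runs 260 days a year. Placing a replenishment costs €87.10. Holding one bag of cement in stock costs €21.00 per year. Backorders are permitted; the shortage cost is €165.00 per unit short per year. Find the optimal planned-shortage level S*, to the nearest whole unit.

Annual demand D = 14.2 × 260 = 3,692.
With planned backorders, Q* = √(2DS/H) · √((H+B)/B).
√(2DS/H) = √(2 × 3,692 × 87.1 / 21) = 175.003.
√((H+B)/B) = √((21+165)/165) = 1.0617.
Q* ≈ 185.806.
S* = Q* · H/(H+B) = 185.806 × 21/186 ≈ 20.978.

S* ≈ 21 bags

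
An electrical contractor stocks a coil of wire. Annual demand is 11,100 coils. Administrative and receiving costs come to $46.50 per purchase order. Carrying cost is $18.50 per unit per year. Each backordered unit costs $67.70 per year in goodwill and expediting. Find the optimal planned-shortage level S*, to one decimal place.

S* ≈ 57.2 coils

With planned backorders, Q* = √(2DS/H) · √((H+B)/B).
√(2DS/H) = √(2 × 11,100 × 46.5 / 18.5) = 236.220.
√((H+B)/B) = √((18.5+67.7)/67.7) = 1.1284.
Q* ≈ 266.549.
S* = Q* · H/(H+B) = 266.549 × 18.5/86.2 ≈ 57.206.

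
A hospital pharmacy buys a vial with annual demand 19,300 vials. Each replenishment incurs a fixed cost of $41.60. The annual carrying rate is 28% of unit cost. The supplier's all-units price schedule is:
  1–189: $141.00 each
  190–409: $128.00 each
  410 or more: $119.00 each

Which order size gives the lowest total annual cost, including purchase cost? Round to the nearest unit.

Q* ≈ 410 vials

Holding cost per unit per year at price C is H = 0.28·C.
Evaluate total cost at each tier's feasible EOQ or, if the EOQ is below the tier, at the tier's minimum quantity.
Tier 1 ($141.00): EOQ = 201.7 exceeds tier's upper bound 189, so this tier is dominated.
EOQ at $128.00 = 211.7 (feasible in tier 2): TC = 19,300×$128.00 + (19,300/211.7)×41.6 + (211.7/2)×0.28×$128.00 = $2,477,986.20.
EOQ at $119.00 = 219.5 < 410, so use break Q=410: TC = 19,300×$119.00 + (19,300/410.0)×41.6 + (410.0/2)×0.28×$119.00 = $2,305,488.84.
Lowest total cost is $2,305,488.84 at Q = 410.0.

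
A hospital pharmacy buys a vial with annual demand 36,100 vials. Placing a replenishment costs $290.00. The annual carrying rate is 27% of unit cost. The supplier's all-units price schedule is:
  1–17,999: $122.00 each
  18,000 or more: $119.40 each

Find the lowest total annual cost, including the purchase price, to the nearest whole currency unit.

Holding cost per unit per year at price C is H = 0.27·C.
For each price level, check whether its EOQ is feasible; otherwise the best quantity at that price is the breakpoint.
EOQ at $122.00 = 797.3 (feasible in tier 1): TC = 36,100×$122.00 + (36,100/797.3)×290 + (797.3/2)×0.27×$122.00 = $4,430,462.10.
EOQ at $119.40 = 805.9 < 18000, so use break Q=18000: TC = 36,100×$119.40 + (36,100/18000.0)×290 + (18000.0/2)×0.27×$119.40 = $4,601,063.61.
Lowest total cost among the candidates is at Q = 797.3.

TC* ≈ $4,430,462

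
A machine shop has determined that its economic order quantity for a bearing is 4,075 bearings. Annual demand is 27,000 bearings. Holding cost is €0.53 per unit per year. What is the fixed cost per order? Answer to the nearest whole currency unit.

S ≈ €163

Squaring Q* = √(2DS/H) gives Q*² = 2DS/H.
From Q* = √(2DS/H): S = Q*²H / (2D) = 4,075² × 0.53 / (2 × 27,000) = 162.9811.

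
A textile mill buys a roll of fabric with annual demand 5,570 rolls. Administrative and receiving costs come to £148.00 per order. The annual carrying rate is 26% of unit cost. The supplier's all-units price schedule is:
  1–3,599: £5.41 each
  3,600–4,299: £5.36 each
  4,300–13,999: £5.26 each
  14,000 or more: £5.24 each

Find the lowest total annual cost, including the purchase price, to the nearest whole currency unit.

Holding cost per unit per year at price C is H = 0.26·C.
Candidates are each tier's EOQ (if it falls in that tier) and each price-break quantity.
EOQ at £5.41 = 1082.7 (feasible in tier 1): TC = 5,570×£5.41 + (5,570/1082.7)×148 + (1082.7/2)×0.26×£5.41 = £31,656.56.
EOQ at £5.36 = 1087.7 < 3600, so use break Q=3600: TC = 5,570×£5.36 + (5,570/3600.0)×148 + (3600.0/2)×0.26×£5.36 = £32,592.67.
EOQ at £5.26 = 1098.0 < 4300, so use break Q=4300: TC = 5,570×£5.26 + (5,570/4300.0)×148 + (4300.0/2)×0.26×£5.26 = £32,430.25.
EOQ at £5.24 = 1100.1 < 14000, so use break Q=14000: TC = 5,570×£5.24 + (5,570/14000.0)×148 + (14000.0/2)×0.26×£5.24 = £38,782.48.
Lowest total cost among the candidates is at Q = 1082.7.

TC* ≈ £31,657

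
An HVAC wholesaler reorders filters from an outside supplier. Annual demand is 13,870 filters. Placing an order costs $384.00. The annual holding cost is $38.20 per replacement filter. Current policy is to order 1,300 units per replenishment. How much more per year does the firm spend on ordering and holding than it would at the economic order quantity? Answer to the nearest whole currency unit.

Extra cost ≈ $8,755 per year

EOQ = √(2DS/H) = √(2 × 13,870 × 384 / 38.2) ≈ 528.06.
Cost at Q* = (D/Q*)S + (Q*/2)H = √(2DSH) ≈ $20,172.07.
Cost at Q = 1,300: (13,870/1,300)×384 + (1,300/2)×38.2 = $4,096.98 + $24,830.00 = $28,926.98.
Excess = $28,926.98 − $20,172.07 = $8,754.91.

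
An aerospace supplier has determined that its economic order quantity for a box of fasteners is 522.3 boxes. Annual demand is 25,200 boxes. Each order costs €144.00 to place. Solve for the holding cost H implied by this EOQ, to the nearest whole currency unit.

Squaring Q* = √(2DS/H) gives Q*² = 2DS/H.
From Q* = √(2DS/H): H = 2DS / Q*² = 2 × 25,200 × 144 / 522.3² = 26.6044.

H ≈ €27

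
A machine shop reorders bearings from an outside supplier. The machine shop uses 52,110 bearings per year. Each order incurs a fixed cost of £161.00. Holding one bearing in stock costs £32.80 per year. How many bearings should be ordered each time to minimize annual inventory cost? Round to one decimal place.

EOQ = √(2DS / H) = √(2 × 52,110 × 161 / 32.8).
= √(16,779,420 / 32.8) = √511,567.6829 ≈ 715.240.

Q* ≈ 715.2 bearings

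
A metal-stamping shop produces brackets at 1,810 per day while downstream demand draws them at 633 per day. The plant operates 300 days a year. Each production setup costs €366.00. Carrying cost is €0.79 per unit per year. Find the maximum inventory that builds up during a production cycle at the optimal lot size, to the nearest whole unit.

Annual demand D = 633 × 300 = 189,900.
Production build-up factor (1 − d/p) = 1 − 633/1,810 = 0.6503.
Q* = √(2DS / (H(1 − d/p))) = √(2 × 189,900 × 366 / (0.79 × 0.6503)).
= √(139,006,800 / 0.5137) ≈ 16449.607.
Maximum inventory = Q*(1 − d/p) = 16449.607 × 0.6503 ≈ 10696.789.

I_max ≈ 10,697 brackets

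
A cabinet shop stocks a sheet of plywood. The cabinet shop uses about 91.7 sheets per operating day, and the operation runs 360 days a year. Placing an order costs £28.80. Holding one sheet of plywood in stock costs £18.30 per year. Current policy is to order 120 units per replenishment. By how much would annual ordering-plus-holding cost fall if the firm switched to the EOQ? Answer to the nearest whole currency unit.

Annual demand D = 91.7 × 360 = 33,012.
EOQ = √(2DS/H) = √(2 × 33,012 × 28.8 / 18.3) ≈ 322.35.
Cost at Q* = (D/Q*)S + (Q*/2)H = √(2DSH) ≈ £5,898.92.
Cost at Q = 120: (33,012/120)×28.8 + (120/2)×18.3 = £7,922.88 + £1,098.00 = £9,020.88.
Excess = £9,020.88 − £5,898.92 = £3,121.96.

Extra cost ≈ £3,122 per year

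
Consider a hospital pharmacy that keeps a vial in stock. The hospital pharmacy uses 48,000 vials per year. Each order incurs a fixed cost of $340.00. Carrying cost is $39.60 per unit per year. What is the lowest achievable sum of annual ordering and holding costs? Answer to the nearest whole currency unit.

TC* ≈ $35,952

Q* = √(2DS/H) = √(2 × 48,000 × 340 / 39.6) ≈ 907.88.
At Q*, ordering cost (D/Q*)S equals holding cost (Q*/2)H, each = √(DSH/2).
Minimum total = √(2DSH) = √(2 × 48,000 × 340 × 39.6) ≈ 35951.968.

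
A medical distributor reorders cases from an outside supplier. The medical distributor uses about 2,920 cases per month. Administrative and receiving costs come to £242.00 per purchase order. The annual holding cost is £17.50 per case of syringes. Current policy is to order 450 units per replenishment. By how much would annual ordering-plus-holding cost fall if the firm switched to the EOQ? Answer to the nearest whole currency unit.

Extra cost ≈ £5,554 per year

Annual demand D = 2,920 × 12 = 35,040.
EOQ = √(2DS/H) = √(2 × 35,040 × 242 / 17.5) ≈ 984.43.
Cost at Q* = (D/Q*)S + (Q*/2)H = √(2DSH) ≈ £17,227.56.
Cost at Q = 450: (35,040/450)×242 + (450/2)×17.5 = £18,843.73 + £3,937.50 = £22,781.23.
Excess = £22,781.23 − £17,227.56 = £5,553.67.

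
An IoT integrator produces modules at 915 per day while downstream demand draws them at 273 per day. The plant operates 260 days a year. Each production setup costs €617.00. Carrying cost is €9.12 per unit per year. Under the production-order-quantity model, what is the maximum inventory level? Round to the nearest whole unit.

I_max ≈ 2,596 modules

Annual demand D = 273 × 260 = 70,980.
Production build-up factor (1 − d/p) = 1 − 273/915 = 0.7016.
Q* = √(2DS / (H(1 − d/p))) = √(2 × 70,980 × 617 / (9.12 × 0.7016)).
= √(87,589,320 / 6.399) ≈ 3699.740.
Maximum inventory = Q*(1 − d/p) = 3699.740 × 0.7016 ≈ 2595.883.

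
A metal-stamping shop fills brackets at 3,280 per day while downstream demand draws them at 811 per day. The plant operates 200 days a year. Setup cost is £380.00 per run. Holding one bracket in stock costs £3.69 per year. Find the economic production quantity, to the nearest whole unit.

Annual demand D = 811 × 200 = 162,200.
Production build-up factor (1 − d/p) = 1 − 811/3,280 = 0.7527.
Q* = √(2DS / (H(1 − d/p))) = √(2 × 162,200 × 380 / (3.69 × 0.7527)).
= √(123,272,000 / 2.7776) ≈ 6661.859.

Q* ≈ 6,662 brackets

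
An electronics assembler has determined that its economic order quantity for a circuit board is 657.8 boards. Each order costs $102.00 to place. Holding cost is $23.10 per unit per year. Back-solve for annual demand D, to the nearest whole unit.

The basic EOQ model gives Q* = √(2DS/H); rearrange for the unknown.
From Q* = √(2DS/H): D = Q*²H / (2S) = 657.8² × 23.1 / (2 × 102) = 48997.007.

D ≈ 48,997 boards per year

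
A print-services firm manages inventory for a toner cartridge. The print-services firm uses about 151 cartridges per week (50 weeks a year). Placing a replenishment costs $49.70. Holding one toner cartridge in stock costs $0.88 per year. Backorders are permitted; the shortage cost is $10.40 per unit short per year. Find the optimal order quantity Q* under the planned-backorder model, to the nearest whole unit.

Q* ≈ 962 cartridges

Annual demand D = 151 × 50 = 7,550.
With planned backorders, Q* = √(2DS/H) · √((H+B)/B).
√(2DS/H) = √(2 × 7,550 × 49.7 / 0.88) = 923.475.
√((H+B)/B) = √((0.88+10.4)/10.4) = 1.0414.
Q* ≈ 961.752.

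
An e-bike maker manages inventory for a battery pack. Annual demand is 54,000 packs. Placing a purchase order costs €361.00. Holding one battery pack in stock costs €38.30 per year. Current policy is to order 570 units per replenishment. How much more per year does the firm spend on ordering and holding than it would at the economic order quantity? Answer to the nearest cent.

EOQ = √(2DS/H) = √(2 × 54,000 × 361 / 38.3) ≈ 1008.94.
Cost at Q* = (D/Q*)S + (Q*/2)H = √(2DSH) ≈ €38,642.47.
Cost at Q = 570: (54,000/570)×361 + (570/2)×38.3 = €34,200.00 + €10,915.50 = €45,115.50.
Excess = €45,115.50 − €38,642.47 = €6,473.03.

Extra cost ≈ €6,473.03 per year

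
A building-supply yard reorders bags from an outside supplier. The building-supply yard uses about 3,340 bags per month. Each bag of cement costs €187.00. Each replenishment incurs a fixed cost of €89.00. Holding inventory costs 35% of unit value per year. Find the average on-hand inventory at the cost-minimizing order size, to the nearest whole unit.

Annual demand D = 3,340 × 12 = 40,080.
Holding cost H = 0.35 × €187.00 = €65.4500 per unit per year.
EOQ = √(2DS/H) = √(2 × 40,080 × 89 / 65.45) ≈ 330.16.
Average inventory = Q*/2 ≈ 330.16 / 2 = 165.078.

Average inventory ≈ 165 bags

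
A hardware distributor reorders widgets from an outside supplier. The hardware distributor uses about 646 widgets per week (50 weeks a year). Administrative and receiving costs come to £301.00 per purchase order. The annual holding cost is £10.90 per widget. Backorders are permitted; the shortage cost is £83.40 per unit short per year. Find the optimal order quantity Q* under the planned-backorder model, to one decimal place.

Q* ≈ 1,420.2 widgets

Annual demand D = 646 × 50 = 32,300.
With planned backorders, Q* = √(2DS/H) · √((H+B)/B).
√(2DS/H) = √(2 × 32,300 × 301 / 10.9) = 1335.630.
√((H+B)/B) = √((10.9+83.4)/83.4) = 1.0633.
Q* ≈ 1420.231.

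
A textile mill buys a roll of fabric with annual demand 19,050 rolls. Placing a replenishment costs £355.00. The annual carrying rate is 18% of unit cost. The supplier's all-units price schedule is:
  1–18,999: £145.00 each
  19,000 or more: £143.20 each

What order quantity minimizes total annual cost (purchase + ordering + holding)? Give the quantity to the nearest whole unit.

Holding cost per unit per year at price C is H = 0.18·C.
For each price level, check whether its EOQ is feasible; otherwise the best quantity at that price is the breakpoint.
EOQ at £145.00 = 719.9 (feasible in tier 1): TC = 19,050×£145.00 + (19,050/719.9)×355 + (719.9/2)×0.18×£145.00 = £2,781,038.71.
EOQ at £143.20 = 724.4 < 19000, so use break Q=19000: TC = 19,050×£143.20 + (19,050/19000.0)×355 + (19000.0/2)×0.18×£143.20 = £2,973,187.93.
Lowest total cost is £2,781,038.71 at Q = 719.9.

Q* ≈ 720 rolls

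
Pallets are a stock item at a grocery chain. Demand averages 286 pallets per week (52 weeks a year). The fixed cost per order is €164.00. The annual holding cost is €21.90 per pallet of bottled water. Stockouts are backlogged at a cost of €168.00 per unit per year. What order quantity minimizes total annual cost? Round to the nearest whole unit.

Q* ≈ 502 pallets

Annual demand D = 286 × 52 = 14,872.
With planned backorders, Q* = √(2DS/H) · √((H+B)/B).
√(2DS/H) = √(2 × 14,872 × 164 / 21.9) = 471.954.
√((H+B)/B) = √((21.9+168)/168) = 1.0632.
Q* ≈ 501.773.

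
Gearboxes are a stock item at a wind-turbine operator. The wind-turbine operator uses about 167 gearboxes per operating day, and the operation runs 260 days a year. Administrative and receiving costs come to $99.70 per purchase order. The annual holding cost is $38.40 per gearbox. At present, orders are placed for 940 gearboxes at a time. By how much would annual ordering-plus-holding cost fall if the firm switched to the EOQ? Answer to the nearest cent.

Annual demand D = 167 × 260 = 43,420.
EOQ = √(2DS/H) = √(2 × 43,420 × 99.7 / 38.4) ≈ 474.83.
Cost at Q* = (D/Q*)S + (Q*/2)H = √(2DSH) ≈ $18,233.63.
Cost at Q = 940: (43,420/940)×99.7 + (940/2)×38.4 = $4,605.29 + $18,048.00 = $22,653.29.
Excess = $22,653.29 − $18,233.63 = $4,419.66.

Extra cost ≈ $4,419.66 per year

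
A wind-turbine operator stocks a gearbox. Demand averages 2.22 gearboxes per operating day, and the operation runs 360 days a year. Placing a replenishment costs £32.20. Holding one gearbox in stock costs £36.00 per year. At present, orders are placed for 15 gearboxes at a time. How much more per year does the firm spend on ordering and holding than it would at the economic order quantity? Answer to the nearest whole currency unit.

Extra cost ≈ £624 per year

Annual demand D = 2.22 × 360 = 799.2.
EOQ = √(2DS/H) = √(2 × 799.2 × 32.2 / 36) ≈ 37.81.
Cost at Q* = (D/Q*)S + (Q*/2)H = √(2DSH) ≈ £1,361.20.
Cost at Q = 15: (799.2/15)×32.2 + (15/2)×36 = £1,715.62 + £270.00 = £1,985.62.
Excess = £1,985.62 − £1,361.20 = £624.42.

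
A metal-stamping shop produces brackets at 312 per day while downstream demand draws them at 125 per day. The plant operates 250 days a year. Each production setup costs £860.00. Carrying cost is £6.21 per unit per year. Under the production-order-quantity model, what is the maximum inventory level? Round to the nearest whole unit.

Annual demand D = 125 × 250 = 31,250.
Production build-up factor (1 − d/p) = 1 − 125/312 = 0.5994.
Q* = √(2DS / (H(1 − d/p))) = √(2 × 31,250 × 860 / (6.21 × 0.5994)).
= √(53,750,000 / 3.722) ≈ 3800.143.
Maximum inventory = Q*(1 − d/p) = 3800.143 × 0.5994 ≈ 2277.650.

I_max ≈ 2,278 brackets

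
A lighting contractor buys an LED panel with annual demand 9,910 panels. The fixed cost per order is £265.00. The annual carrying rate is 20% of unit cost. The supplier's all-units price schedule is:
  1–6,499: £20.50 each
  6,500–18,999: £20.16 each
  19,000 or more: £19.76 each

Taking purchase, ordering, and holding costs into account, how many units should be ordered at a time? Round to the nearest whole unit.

Q* ≈ 1,132 panels

Holding cost per unit per year at price C is H = 0.20·C.
Evaluate total cost at each tier's feasible EOQ or, if the EOQ is below the tier, at the tier's minimum quantity.
EOQ at £20.50 = 1131.8 (feasible in tier 1): TC = 9,910×£20.50 + (9,910/1131.8)×265 + (1131.8/2)×0.20×£20.50 = £207,795.52.
EOQ at £20.16 = 1141.3 < 6500, so use break Q=6500: TC = 9,910×£20.16 + (9,910/6500.0)×265 + (6500.0/2)×0.20×£20.16 = £213,293.62.
EOQ at £19.76 = 1152.8 < 19000, so use break Q=19000: TC = 9,910×£19.76 + (9,910/19000.0)×265 + (19000.0/2)×0.20×£19.76 = £233,503.82.
Lowest total cost is £207,795.52 at Q = 1131.8.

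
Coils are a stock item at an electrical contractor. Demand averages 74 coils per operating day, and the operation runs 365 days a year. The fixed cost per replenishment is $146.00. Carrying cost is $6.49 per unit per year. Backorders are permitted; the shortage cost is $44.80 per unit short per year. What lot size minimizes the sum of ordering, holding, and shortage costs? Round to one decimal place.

Q* ≈ 1,179.5 coils

Annual demand D = 74 × 365 = 27,010.
With planned backorders, Q* = √(2DS/H) · √((H+B)/B).
√(2DS/H) = √(2 × 27,010 × 146 / 6.49) = 1102.380.
√((H+B)/B) = √((6.49+44.8)/44.8) = 1.0700.
Q* ≈ 1179.529.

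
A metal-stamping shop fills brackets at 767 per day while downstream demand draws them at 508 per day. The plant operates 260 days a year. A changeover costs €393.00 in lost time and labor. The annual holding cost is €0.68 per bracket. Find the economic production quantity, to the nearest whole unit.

Q* ≈ 21,263 brackets

Annual demand D = 508 × 260 = 132,080.
Production build-up factor (1 − d/p) = 1 − 508/767 = 0.3377.
Q* = √(2DS / (H(1 − d/p))) = √(2 × 132,080 × 393 / (0.68 × 0.3377)).
= √(103,814,880 / 0.2296) ≈ 21262.932.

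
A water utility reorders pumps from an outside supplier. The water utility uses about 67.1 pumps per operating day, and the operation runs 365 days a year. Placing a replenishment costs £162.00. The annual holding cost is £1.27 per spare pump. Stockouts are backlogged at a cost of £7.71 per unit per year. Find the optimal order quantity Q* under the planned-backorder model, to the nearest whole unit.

Q* ≈ 2,698 pumps

Annual demand D = 67.1 × 365 = 24,491.5.
With planned backorders, Q* = √(2DS/H) · √((H+B)/B).
√(2DS/H) = √(2 × 24,491.5 × 162 / 1.27) = 2499.645.
√((H+B)/B) = √((1.27+7.71)/7.71) = 1.0792.
Q* ≈ 2697.673.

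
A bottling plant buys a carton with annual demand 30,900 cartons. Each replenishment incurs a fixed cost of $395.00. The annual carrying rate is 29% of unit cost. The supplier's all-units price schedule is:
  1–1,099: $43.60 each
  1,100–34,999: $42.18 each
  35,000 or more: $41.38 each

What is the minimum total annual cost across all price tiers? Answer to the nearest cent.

TC* ≈ $1,320,642.05

Holding cost per unit per year at price C is H = 0.29·C.
Evaluate total cost at each tier's feasible EOQ or, if the EOQ is below the tier, at the tier's minimum quantity.
Tier 1 ($43.60): EOQ = 1389.5 exceeds tier's upper bound 1099, so this tier is dominated.
EOQ at $42.18 = 1412.7 (feasible in tier 2): TC = 30,900×$42.18 + (30,900/1412.7)×395 + (1412.7/2)×0.29×$42.18 = $1,320,642.05.
EOQ at $41.38 = 1426.3 < 35000, so use break Q=35000: TC = 30,900×$41.38 + (30,900/35000.0)×395 + (35000.0/2)×0.29×$41.38 = $1,488,994.23.
Lowest total cost among the candidates is at Q = 1412.7.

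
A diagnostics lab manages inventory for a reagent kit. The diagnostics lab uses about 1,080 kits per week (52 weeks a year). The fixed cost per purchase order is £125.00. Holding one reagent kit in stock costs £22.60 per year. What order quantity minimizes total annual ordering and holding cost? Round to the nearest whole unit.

Annual demand D = 1,080 × 52 = 56,160.
EOQ = √(2DS / H) = √(2 × 56,160 × 125 / 22.6).
= √(14,040,000 / 22.6) = √621,238.9381 ≈ 788.187.

Q* ≈ 788 kits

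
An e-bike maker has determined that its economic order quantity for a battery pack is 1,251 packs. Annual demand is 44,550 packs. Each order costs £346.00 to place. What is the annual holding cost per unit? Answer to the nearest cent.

Squaring Q* = √(2DS/H) gives Q*² = 2DS/H.
From Q* = √(2DS/H): H = 2DS / Q*² = 2 × 44,550 × 346 / 1,251² = 19.6988.

H ≈ £19.70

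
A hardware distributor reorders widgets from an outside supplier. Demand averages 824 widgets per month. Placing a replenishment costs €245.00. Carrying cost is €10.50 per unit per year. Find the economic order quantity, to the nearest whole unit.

Q* ≈ 679 widgets

Annual demand D = 824 × 12 = 9,888.
EOQ = √(2DS / H) = √(2 × 9,888 × 245 / 10.5).
= √(4,845,120 / 10.5) = √461,440 ≈ 679.294.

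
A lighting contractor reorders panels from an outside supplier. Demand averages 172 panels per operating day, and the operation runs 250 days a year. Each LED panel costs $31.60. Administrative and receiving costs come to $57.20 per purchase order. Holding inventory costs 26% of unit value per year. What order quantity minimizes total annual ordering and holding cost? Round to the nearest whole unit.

Annual demand D = 172 × 250 = 43,000.
Holding cost H = 0.26 × $31.60 = $8.2160 per unit per year.
EOQ = √(2DS / H) = √(2 × 43,000 × 57.2 / 8.216).
= √(4,919,200 / 8.216) = √598,734.1772 ≈ 773.779.

Q* ≈ 774 panels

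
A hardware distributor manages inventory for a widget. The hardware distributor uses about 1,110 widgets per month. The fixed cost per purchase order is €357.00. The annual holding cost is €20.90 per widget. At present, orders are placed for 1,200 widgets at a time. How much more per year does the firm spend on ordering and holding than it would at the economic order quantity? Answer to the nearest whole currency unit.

Extra cost ≈ €2,404 per year

Annual demand D = 1,110 × 12 = 13,320.
EOQ = √(2DS/H) = √(2 × 13,320 × 357 / 20.9) ≈ 674.57.
Cost at Q* = (D/Q*)S + (Q*/2)H = √(2DSH) ≈ €14,098.55.
Cost at Q = 1,200: (13,320/1,200)×357 + (1,200/2)×20.9 = €3,962.70 + €12,540.00 = €16,502.70.
Excess = €16,502.70 − €14,098.55 = €2,404.15.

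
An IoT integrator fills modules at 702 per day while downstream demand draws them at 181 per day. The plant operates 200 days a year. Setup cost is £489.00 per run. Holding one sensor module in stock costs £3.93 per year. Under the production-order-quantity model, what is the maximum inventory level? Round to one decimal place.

I_max ≈ 2,585.7 modules

Annual demand D = 181 × 200 = 36,200.
Production build-up factor (1 − d/p) = 1 − 181/702 = 0.7422.
Q* = √(2DS / (H(1 − d/p))) = √(2 × 36,200 × 489 / (3.93 × 0.7422)).
= √(35,403,600 / 2.9167) ≈ 3483.992.
Maximum inventory = Q*(1 − d/p) = 3483.992 × 0.7422 ≈ 2585.698.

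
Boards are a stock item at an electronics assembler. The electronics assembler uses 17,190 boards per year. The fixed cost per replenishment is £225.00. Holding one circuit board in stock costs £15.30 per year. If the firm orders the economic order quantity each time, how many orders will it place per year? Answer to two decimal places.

Q* = √(2DS/H) = √(2 × 17,190 × 225 / 15.3) ≈ 711.05.
Orders per year = D / Q* = 17,190 / 711.05 ≈ 24.176.

N ≈ 24.18 orders per year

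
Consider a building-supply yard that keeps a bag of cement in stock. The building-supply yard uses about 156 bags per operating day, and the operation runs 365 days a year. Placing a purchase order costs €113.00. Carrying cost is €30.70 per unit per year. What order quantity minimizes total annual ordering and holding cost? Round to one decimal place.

Annual demand D = 156 × 365 = 56,940.
EOQ = √(2DS / H) = √(2 × 56,940 × 113 / 30.7).
= √(12,868,440 / 30.7) = √419,167.4267 ≈ 647.431.

Q* ≈ 647.4 bags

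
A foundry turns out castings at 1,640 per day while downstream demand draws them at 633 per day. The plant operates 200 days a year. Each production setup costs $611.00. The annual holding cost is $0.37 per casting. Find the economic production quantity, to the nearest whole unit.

Q* ≈ 26,095 castings

Annual demand D = 633 × 200 = 126,600.
Production build-up factor (1 − d/p) = 1 − 633/1,640 = 0.6140.
Q* = √(2DS / (H(1 − d/p))) = √(2 × 126,600 × 611 / (0.37 × 0.6140)).
= √(154,705,200 / 0.2272) ≈ 26095.089.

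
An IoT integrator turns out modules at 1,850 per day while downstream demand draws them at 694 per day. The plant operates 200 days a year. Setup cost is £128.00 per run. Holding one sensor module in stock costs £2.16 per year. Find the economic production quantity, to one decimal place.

Q* ≈ 5,130.9 modules

Annual demand D = 694 × 200 = 138,800.
Production build-up factor (1 − d/p) = 1 − 694/1,850 = 0.6249.
Q* = √(2DS / (H(1 − d/p))) = √(2 × 138,800 × 128 / (2.16 × 0.6249)).
= √(35,532,800 / 1.3497) ≈ 5130.915.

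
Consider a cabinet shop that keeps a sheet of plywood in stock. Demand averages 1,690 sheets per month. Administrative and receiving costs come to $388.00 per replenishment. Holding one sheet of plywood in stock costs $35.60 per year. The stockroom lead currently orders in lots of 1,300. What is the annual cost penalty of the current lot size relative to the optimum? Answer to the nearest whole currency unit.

Annual demand D = 1,690 × 12 = 20,280.
EOQ = √(2DS/H) = √(2 × 20,280 × 388 / 35.6) ≈ 664.87.
Cost at Q* = (D/Q*)S + (Q*/2)H = √(2DSH) ≈ $23,669.54.
Cost at Q = 1,300: (20,280/1,300)×388 + (1,300/2)×35.6 = $6,052.80 + $23,140.00 = $29,192.80.
Excess = $29,192.80 − $23,669.54 = $5,523.26.

Extra cost ≈ $5,523 per year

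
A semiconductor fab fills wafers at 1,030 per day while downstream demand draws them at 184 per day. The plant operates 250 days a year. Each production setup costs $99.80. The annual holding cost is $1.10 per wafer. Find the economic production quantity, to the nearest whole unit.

Annual demand D = 184 × 250 = 46,000.
Production build-up factor (1 − d/p) = 1 − 184/1,030 = 0.8214.
Q* = √(2DS / (H(1 − d/p))) = √(2 × 46,000 × 99.8 / (1.1 × 0.8214)).
= √(9,181,600 / 0.9035) ≈ 3187.838.

Q* ≈ 3,188 wafers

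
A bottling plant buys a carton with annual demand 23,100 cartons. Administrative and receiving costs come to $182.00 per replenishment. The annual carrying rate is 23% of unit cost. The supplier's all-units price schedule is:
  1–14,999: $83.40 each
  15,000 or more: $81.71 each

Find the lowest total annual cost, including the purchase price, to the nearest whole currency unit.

Holding cost per unit per year at price C is H = 0.23·C.
Candidates are each tier's EOQ (if it falls in that tier) and each price-break quantity.
EOQ at $83.40 = 662.1 (feasible in tier 1): TC = 23,100×$83.40 + (23,100/662.1)×182 + (662.1/2)×0.23×$83.40 = $1,939,240.00.
EOQ at $81.71 = 668.9 < 15000, so use break Q=15000: TC = 23,100×$81.71 + (23,100/15000.0)×182 + (15000.0/2)×0.23×$81.71 = $2,028,731.03.
Lowest total cost among the candidates is at Q = 662.1.

TC* ≈ $1,939,240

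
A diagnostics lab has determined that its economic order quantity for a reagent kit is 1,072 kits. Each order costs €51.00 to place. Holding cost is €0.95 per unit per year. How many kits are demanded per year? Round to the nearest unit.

D ≈ 10,703 kits per year

The basic EOQ model gives Q* = √(2DS/H); rearrange for the unknown.
From Q* = √(2DS/H): D = Q*²H / (2S) = 1,072² × 0.95 / (2 × 51) = 10703.184.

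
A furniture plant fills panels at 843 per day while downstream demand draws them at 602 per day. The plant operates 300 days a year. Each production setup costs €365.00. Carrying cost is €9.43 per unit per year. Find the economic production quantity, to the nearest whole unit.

Annual demand D = 602 × 300 = 180,600.
Production build-up factor (1 − d/p) = 1 − 602/843 = 0.2859.
Q* = √(2DS / (H(1 − d/p))) = √(2 × 180,600 × 365 / (9.43 × 0.2859)).
= √(131,838,000 / 2.6959) ≈ 6993.100.

Q* ≈ 6,993 panels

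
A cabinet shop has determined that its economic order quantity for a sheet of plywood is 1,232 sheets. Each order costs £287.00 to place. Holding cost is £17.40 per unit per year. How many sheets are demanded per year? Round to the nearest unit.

Invert the EOQ relation Q*² = 2DS/H.
From Q* = √(2DS/H): D = Q*²H / (2S) = 1,232² × 17.4 / (2 × 287) = 46010.693.

D ≈ 46,011 sheets per year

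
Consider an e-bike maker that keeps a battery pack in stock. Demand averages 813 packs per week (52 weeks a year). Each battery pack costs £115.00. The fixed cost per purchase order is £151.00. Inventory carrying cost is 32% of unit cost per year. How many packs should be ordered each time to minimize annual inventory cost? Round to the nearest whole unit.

Q* ≈ 589 packs

Annual demand D = 813 × 52 = 42,276.
Holding cost H = 0.32 × £115.00 = £36.8000 per unit per year.
EOQ = √(2DS / H) = √(2 × 42,276 × 151 / 36.8).
= √(12,767,352 / 36.8) = √346,938.913 ≈ 589.015.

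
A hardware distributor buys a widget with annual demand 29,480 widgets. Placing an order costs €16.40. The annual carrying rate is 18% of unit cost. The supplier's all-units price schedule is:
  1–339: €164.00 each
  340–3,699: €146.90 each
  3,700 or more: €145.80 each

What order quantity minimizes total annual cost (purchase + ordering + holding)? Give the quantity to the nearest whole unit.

Q* ≈ 340 widgets

Holding cost per unit per year at price C is H = 0.18·C.
Evaluate total cost at each tier's feasible EOQ or, if the EOQ is below the tier, at the tier's minimum quantity.
EOQ at €164.00 = 181.0 (feasible in tier 1): TC = 29,480×€164.00 + (29,480/181.0)×16.4 + (181.0/2)×0.18×€164.00 = €4,840,062.68.
EOQ at €146.90 = 191.2 < 340, so use break Q=340: TC = 29,480×€146.90 + (29,480/340.0)×16.4 + (340.0/2)×0.18×€146.90 = €4,336,529.12.
EOQ at €145.80 = 191.9 < 3700, so use break Q=3700: TC = 29,480×€145.80 + (29,480/3700.0)×16.4 + (3700.0/2)×0.18×€145.80 = €4,346,866.07.
Lowest total cost is €4,336,529.12 at Q = 340.0.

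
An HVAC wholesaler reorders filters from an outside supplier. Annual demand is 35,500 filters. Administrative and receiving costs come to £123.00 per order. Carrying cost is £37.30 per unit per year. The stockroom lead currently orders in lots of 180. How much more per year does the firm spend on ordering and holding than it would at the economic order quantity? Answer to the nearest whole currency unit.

EOQ = √(2DS/H) = √(2 × 35,500 × 123 / 37.3) ≈ 483.87.
Cost at Q* = (D/Q*)S + (Q*/2)H = √(2DSH) ≈ £18,048.29.
Cost at Q = 180: (35,500/180)×123 + (180/2)×37.3 = £24,258.33 + £3,357.00 = £27,615.33.
Excess = £27,615.33 − £18,048.29 = £9,567.04.

Extra cost ≈ £9,567 per year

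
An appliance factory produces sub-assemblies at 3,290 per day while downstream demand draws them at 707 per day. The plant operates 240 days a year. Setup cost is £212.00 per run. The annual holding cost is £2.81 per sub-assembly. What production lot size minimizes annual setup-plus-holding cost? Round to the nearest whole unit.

Annual demand D = 707 × 240 = 169,680.
Production build-up factor (1 − d/p) = 1 − 707/3,290 = 0.7851.
Q* = √(2DS / (H(1 − d/p))) = √(2 × 169,680 × 212 / (2.81 × 0.7851)).
= √(71,944,320 / 2.2061) ≈ 5710.588.

Q* ≈ 5,711 sub-assemblies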